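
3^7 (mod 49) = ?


3^1 mod 49 = 3
3^2 mod 49 = 9
3^3 mod 49 = 27
3^4 mod 49 = 32
3^5 mod 49 = 47
3^6 mod 49 = 43
3^7 mod 49 = 31


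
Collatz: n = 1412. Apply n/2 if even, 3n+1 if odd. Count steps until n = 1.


1412 → 706 → 353 → 1060 → 530 → 265 → 796 → 398 → 199 → 598 → 299 → 898 → 449 → 1348 → 674 → 337 → 1012 → 506 → 253 → 760 → 380 → 190 → 95 → 286 → 143 → 430 → 215 → 646 → 323 → 970 → 485 → 1456 → 728 → 364 → 182 → 91 → 274 → 137 → 412 → 206 → 103 → 310 → 155 → 466 → 233 → 700 → 350 → 175 → 526 → 263 → 790 → 395 → 1186 → 593 → 1780 → 890 → 445 → 1336 → 668 → 334 → 167 → 502 → 251 → 754 → 377 → 1132 → 566 → 283 → 850 → 425 → 1276 → 638 → 319 → 958 → 479 → 1438 → 719 → 2158 → 1079 → 3238 → 1619 → 4858 → 2429 → 7288 → 3644 → 1822 → 911 → 2734 → 1367 → 4102 → 2051 → 6154 → 3077 → 9232 → 4616 → 2308 → 1154 → 577 → 1732 → 866 → 433 → 1300 → 650 → 325 → 976 → 488 → 244 → 122 → 61 → 184 → 92 → 46 → 23 → 70 → 35 → 106 → 53 → 160 → 80 → 40 → 20 → 10 → 5 → 16 → 8 → 4 → 2 → 1
Total steps = 127

127 steps


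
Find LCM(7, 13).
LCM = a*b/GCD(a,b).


GCD(7, 13) = 1
LCM = 7*13/1 = 91/1 = 91

LCM = 91


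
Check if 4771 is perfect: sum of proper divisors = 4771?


Proper divisors of 4771: 1, 13, 367
Sum = 1 + 13 + 367 = 381

No, 4771 is not perfect (381 ≠ 4771)


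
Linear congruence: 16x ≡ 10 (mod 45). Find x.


GCD(16, 45) = 1, unique solution
a^(-1) mod 45 = 31
x = 31 * 10 mod 45 = 40

x ≡ 40 (mod 45)


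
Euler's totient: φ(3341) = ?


3341 = 13 × 257
Prime factors: 13, 257
φ(3341) = 3341 × (1-1/13) × (1-1/257)
= 3341 × 12/13 × 256/257 = 3072

φ(3341) = 3072


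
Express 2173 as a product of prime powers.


2173 / 41 = 53
53 / 53 = 1
2173 = 41 × 53


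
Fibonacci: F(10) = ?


Sequence: 1, 1, 2, 3, 5, 8, 13, 21, 34, 55
F(10) = 55


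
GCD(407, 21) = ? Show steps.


407 = 19 * 21 + 8
21 = 2 * 8 + 5
8 = 1 * 5 + 3
5 = 1 * 3 + 2
3 = 1 * 2 + 1
2 = 2 * 1 + 0
GCD = 1


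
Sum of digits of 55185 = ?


5 + 5 + 1 + 8 + 5 = 24


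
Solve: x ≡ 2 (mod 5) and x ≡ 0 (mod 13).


M = 5*13 = 65
M1 = M/5 = 13, M2 = M/13 = 5
M1^(-1) mod 5 = 2, M2^(-1) mod 13 = 8
x = 2*13*2 + 0*5*8 = 52
52 mod 65 = 52
Check: 52 mod 5 = 2 ✓, 52 mod 13 = 0 ✓

x ≡ 52 (mod 65)


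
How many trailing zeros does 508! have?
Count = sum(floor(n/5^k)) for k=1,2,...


floor(508/5) = 101
floor(508/25) = 20
floor(508/125) = 4
Total = 125

125 trailing zeros


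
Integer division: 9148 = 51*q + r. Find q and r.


9148 = 51 * 179 + 19
Check: 9129 + 19 = 9148

q = 179, r = 19


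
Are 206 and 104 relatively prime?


Euclidean algorithm:
206 = 1 * 104 + 102
104 = 1 * 102 + 2
102 = 51 * 2 + 0
GCD(206, 104) = 2

No, not coprime (GCD = 2)


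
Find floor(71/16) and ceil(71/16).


71/16 = 4.4375
floor = 4
ceil = 5

floor = 4, ceil = 5


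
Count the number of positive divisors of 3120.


3120 = 2^4 × 3^1 × 5^1 × 13^1
d(3120) = (4+1) × (1+1) × (1+1) × (1+1) = 40

40 divisors


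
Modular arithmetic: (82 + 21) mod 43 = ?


82 + 21 = 103
103 mod 43 = 17


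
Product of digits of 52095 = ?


5 × 2 × 0 × 9 × 5 = 0


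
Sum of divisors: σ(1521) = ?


Divisors of 1521: 1, 3, 9, 13, 39, 117, 169, 507, 1521
Sum = 1 + 3 + 9 + 13 + 39 + 117 + 169 + 507 + 1521 = 2379

σ(1521) = 2379


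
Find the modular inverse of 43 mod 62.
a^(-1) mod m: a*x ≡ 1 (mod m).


Use the extended Euclidean algorithm on (62, 43); each row r = 62*s + 43*t:
r=62, s=1, t=0
r=43, s=0, t=1
q=1: r=19, s=1, t=-1   [62*(1) + 43*(-1) = 19]
q=2: r=5, s=-2, t=3   [62*(-2) + 43*(3) = 5]
q=3: r=4, s=7, t=-10   [62*(7) + 43*(-10) = 4]
q=1: r=1, s=-9, t=13   [62*(-9) + 43*(13) = 1]
q=4: r=0, s=43, t=-62   [62*(43) + 43*(-62) = 0]
GCD = 1 with t = 13, so 43*(13) ≡ 1 (mod 62)
Inverse = 13 mod 62 = 13
Check: 43 * 13 = 559 ≡ 1 (mod 62)

43^(-1) ≡ 13 (mod 62)


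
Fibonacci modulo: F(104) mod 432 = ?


F(k) mod 432 for k=1..104:
1, 1, 2, 3, 5, 8, 13, 21, 34, 55, 89, 144, 233, 377, 178, 123, 301, 424, 293, 285, 146, 431, 145, 144, 289, 1, 290, 291, 149, 8, 157, 165, 322, 55, 377, 0, 377, 377, 322, 267, 157, 424, 149, 141, 290, 431, 289, 288, 145, 1, 146, 147, 293, 8, 301, 309, 178, 55, 233, 288, 89, 377, 34, 411, 13, 424, 5, 429, 2, 431, 1, 0, 1, 1, 2, 3, 5, 8, 13, 21, 34, 55, 89, 144, 233, 377, 178, 123, 301, 424, 293, 285, 146, 431, 145, 144, 289, 1, 290, 291, 149, 8, 157, 165
F(104) mod 432 = 165


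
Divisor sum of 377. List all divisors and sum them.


Divisors of 377: 1, 13, 29, 377
Sum = 1 + 13 + 29 + 377 = 420

σ(377) = 420


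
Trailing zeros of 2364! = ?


floor(2364/5) = 472
floor(2364/25) = 94
floor(2364/125) = 18
floor(2364/625) = 3
Total = 587

587 trailing zeros


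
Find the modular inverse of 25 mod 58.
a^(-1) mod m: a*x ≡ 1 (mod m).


Use the extended Euclidean algorithm on (58, 25); each row r = 58*s + 25*t:
r=58, s=1, t=0
r=25, s=0, t=1
q=2: r=8, s=1, t=-2   [58*(1) + 25*(-2) = 8]
q=3: r=1, s=-3, t=7   [58*(-3) + 25*(7) = 1]
q=8: r=0, s=25, t=-58   [58*(25) + 25*(-58) = 0]
GCD = 1 with t = 7, so 25*(7) ≡ 1 (mod 58)
Inverse = 7 mod 58 = 7
Check: 25 * 7 = 175 ≡ 1 (mod 58)

25^(-1) ≡ 7 (mod 58)


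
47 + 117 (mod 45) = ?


47 + 117 = 164
164 mod 45 = 29


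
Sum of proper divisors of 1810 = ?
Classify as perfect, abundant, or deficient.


Proper divisors: 1, 2, 5, 10, 181, 362, 905
Sum = 1 + 2 + 5 + 10 + 181 + 362 + 905 = 1466
1466 < 1810 → deficient

s(1810) = 1466 (deficient)


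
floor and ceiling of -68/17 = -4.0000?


-68/17 = -4.0000
floor = -4
ceil = -4

floor = -4, ceil = -4


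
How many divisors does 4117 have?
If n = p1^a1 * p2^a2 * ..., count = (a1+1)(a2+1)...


4117 = 23^1 × 179^1
d(4117) = (1+1) × (1+1) = 4

4 divisors


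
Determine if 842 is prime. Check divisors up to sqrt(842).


842 / 2 = 421 (exact division)
842 is NOT prime.

No, 842 is not prime


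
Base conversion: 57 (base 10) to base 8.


57 (base 10) = 57 (decimal)
57 (decimal) = 71 (base 8)


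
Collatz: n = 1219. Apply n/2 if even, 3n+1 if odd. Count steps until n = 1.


1219 → 3658 → 1829 → 5488 → 2744 → 1372 → 686 → 343 → 1030 → 515 → 1546 → 773 → 2320 → 1160 → 580 → 290 → 145 → 436 → 218 → 109 → 328 → 164 → 82 → 41 → 124 → 62 → 31 → 94 → 47 → 142 → 71 → 214 → 107 → 322 → 161 → 484 → 242 → 121 → 364 → 182 → 91 → 274 → 137 → 412 → 206 → 103 → 310 → 155 → 466 → 233 → 700 → 350 → 175 → 526 → 263 → 790 → 395 → 1186 → 593 → 1780 → 890 → 445 → 1336 → 668 → 334 → 167 → 502 → 251 → 754 → 377 → 1132 → 566 → 283 → 850 → 425 → 1276 → 638 → 319 → 958 → 479 → 1438 → 719 → 2158 → 1079 → 3238 → 1619 → 4858 → 2429 → 7288 → 3644 → 1822 → 911 → 2734 → 1367 → 4102 → 2051 → 6154 → 3077 → 9232 → 4616 → 2308 → 1154 → 577 → 1732 → 866 → 433 → 1300 → 650 → 325 → 976 → 488 → 244 → 122 → 61 → 184 → 92 → 46 → 23 → 70 → 35 → 106 → 53 → 160 → 80 → 40 → 20 → 10 → 5 → 16 → 8 → 4 → 2 → 1
Total steps = 132

132 steps


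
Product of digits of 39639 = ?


3 × 9 × 6 × 3 × 9 = 4374


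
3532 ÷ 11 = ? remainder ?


3532 = 11 * 321 + 1
Check: 3531 + 1 = 3532

q = 321, r = 1


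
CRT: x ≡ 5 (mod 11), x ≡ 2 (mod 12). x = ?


M = 11*12 = 132
M1 = M/11 = 12, M2 = M/12 = 11
M1^(-1) mod 11 = 1, M2^(-1) mod 12 = 11
x = 5*12*1 + 2*11*11 = 302
302 mod 132 = 38
Check: 38 mod 11 = 5 ✓, 38 mod 12 = 2 ✓

x ≡ 38 (mod 132)


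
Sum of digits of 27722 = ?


2 + 7 + 7 + 2 + 2 = 20


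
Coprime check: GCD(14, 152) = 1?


Euclidean algorithm:
152 = 10 * 14 + 12
14 = 1 * 12 + 2
12 = 6 * 2 + 0
GCD(14, 152) = 2

No, not coprime (GCD = 2)


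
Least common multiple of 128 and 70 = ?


GCD(128, 70) = 2
LCM = 128*70/2 = 8960/2 = 4480

LCM = 4480


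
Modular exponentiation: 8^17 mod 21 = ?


8^1 mod 21 = 8
8^2 mod 21 = 1
8^3 mod 21 = 8
8^4 mod 21 = 1
8^5 mod 21 = 8
8^6 mod 21 = 1
8^7 mod 21 = 8
8^8 mod 21 = 1
8^9 mod 21 = 8
8^10 mod 21 = 1
8^11 mod 21 = 8
8^12 mod 21 = 1
8^13 mod 21 = 8
8^14 mod 21 = 1
8^15 mod 21 = 8
8^16 mod 21 = 1
8^17 mod 21 = 8


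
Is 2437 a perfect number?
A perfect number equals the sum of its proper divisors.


Proper divisors of 2437: 1
Sum = 1 = 1

No, 2437 is not perfect (1 ≠ 2437)


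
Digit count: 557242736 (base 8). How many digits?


557242736 in base 8 = 4115554560
Number of digits = 10

10 digits (base 8)


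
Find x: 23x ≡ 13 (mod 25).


GCD(23, 25) = 1, unique solution
a^(-1) mod 25 = 12
x = 12 * 13 mod 25 = 6

x ≡ 6 (mod 25)


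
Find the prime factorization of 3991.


3991 / 13 = 307
307 / 307 = 1
3991 = 13 × 307


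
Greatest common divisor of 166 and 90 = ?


166 = 1 * 90 + 76
90 = 1 * 76 + 14
76 = 5 * 14 + 6
14 = 2 * 6 + 2
6 = 3 * 2 + 0
GCD = 2


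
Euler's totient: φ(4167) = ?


4167 = 3^2 × 463
Prime factors: 3, 463
φ(4167) = 4167 × (1-1/3) × (1-1/463)
= 4167 × 2/3 × 462/463 = 2772

φ(4167) = 2772


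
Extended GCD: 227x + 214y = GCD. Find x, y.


Tabular extended Euclidean (each row: r = 227*s + 214*t):
r=227, s=1, t=0
r=214, s=0, t=1
q=1: r=13, s=1, t=-1   [227*(1) + 214*(-1) = 13]
q=16: r=6, s=-16, t=17   [227*(-16) + 214*(17) = 6]
q=2: r=1, s=33, t=-35   [227*(33) + 214*(-35) = 1]
q=6: r=0, s=-214, t=227   [227*(-214) + 214*(227) = 0]
GCD = 1; from the row with r=1: x=33, y=-35
Check: 227*(33) + 214*(-35) = 7491 - 7490 = 1

GCD = 1, x = 33, y = -35


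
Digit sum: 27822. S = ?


2 + 7 + 8 + 2 + 2 = 21


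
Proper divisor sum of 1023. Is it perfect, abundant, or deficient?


Proper divisors: 1, 3, 11, 31, 33, 93, 341
Sum = 1 + 3 + 11 + 31 + 33 + 93 + 341 = 513
513 < 1023 → deficient

s(1023) = 513 (deficient)


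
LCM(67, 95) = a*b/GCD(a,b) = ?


GCD(67, 95) = 1
LCM = 67*95/1 = 6365/1 = 6365

LCM = 6365


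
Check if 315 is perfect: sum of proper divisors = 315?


Proper divisors of 315: 1, 3, 5, 7, 9, 15, 21, 35, 45, 63, 105
Sum = 1 + 3 + 5 + 7 + 9 + 15 + 21 + 35 + 45 + 63 + 105 = 309

No, 315 is not perfect (309 ≠ 315)


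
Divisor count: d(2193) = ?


2193 = 3^1 × 17^1 × 43^1
d(2193) = (1+1) × (1+1) × (1+1) = 8

8 divisors


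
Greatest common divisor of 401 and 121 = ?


401 = 3 * 121 + 38
121 = 3 * 38 + 7
38 = 5 * 7 + 3
7 = 2 * 3 + 1
3 = 3 * 1 + 0
GCD = 1


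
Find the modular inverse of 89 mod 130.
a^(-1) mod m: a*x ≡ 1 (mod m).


Use the extended Euclidean algorithm on (130, 89); each row r = 130*s + 89*t:
r=130, s=1, t=0
r=89, s=0, t=1
q=1: r=41, s=1, t=-1   [130*(1) + 89*(-1) = 41]
q=2: r=7, s=-2, t=3   [130*(-2) + 89*(3) = 7]
q=5: r=6, s=11, t=-16   [130*(11) + 89*(-16) = 6]
q=1: r=1, s=-13, t=19   [130*(-13) + 89*(19) = 1]
q=6: r=0, s=89, t=-130   [130*(89) + 89*(-130) = 0]
GCD = 1 with t = 19, so 89*(19) ≡ 1 (mod 130)
Inverse = 19 mod 130 = 19
Check: 89 * 19 = 1691 ≡ 1 (mod 130)

89^(-1) ≡ 19 (mod 130)


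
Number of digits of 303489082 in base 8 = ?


303489082 in base 8 = 2205560072
Number of digits = 10

10 digits (base 8)


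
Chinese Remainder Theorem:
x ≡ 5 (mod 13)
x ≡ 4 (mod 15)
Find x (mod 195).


M = 13*15 = 195
M1 = M/13 = 15, M2 = M/15 = 13
M1^(-1) mod 13 = 7, M2^(-1) mod 15 = 7
x = 5*15*7 + 4*13*7 = 889
889 mod 195 = 109
Check: 109 mod 13 = 5 ✓, 109 mod 15 = 4 ✓

x ≡ 109 (mod 195)


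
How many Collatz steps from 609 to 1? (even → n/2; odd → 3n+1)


609 → 1828 → 914 → 457 → 1372 → 686 → 343 → 1030 → 515 → 1546 → 773 → 2320 → 1160 → 580 → 290 → 145 → 436 → 218 → 109 → 328 → 164 → 82 → 41 → 124 → 62 → 31 → 94 → 47 → 142 → 71 → 214 → 107 → 322 → 161 → 484 → 242 → 121 → 364 → 182 → 91 → 274 → 137 → 412 → 206 → 103 → 310 → 155 → 466 → 233 → 700 → 350 → 175 → 526 → 263 → 790 → 395 → 1186 → 593 → 1780 → 890 → 445 → 1336 → 668 → 334 → 167 → 502 → 251 → 754 → 377 → 1132 → 566 → 283 → 850 → 425 → 1276 → 638 → 319 → 958 → 479 → 1438 → 719 → 2158 → 1079 → 3238 → 1619 → 4858 → 2429 → 7288 → 3644 → 1822 → 911 → 2734 → 1367 → 4102 → 2051 → 6154 → 3077 → 9232 → 4616 → 2308 → 1154 → 577 → 1732 → 866 → 433 → 1300 → 650 → 325 → 976 → 488 → 244 → 122 → 61 → 184 → 92 → 46 → 23 → 70 → 35 → 106 → 53 → 160 → 80 → 40 → 20 → 10 → 5 → 16 → 8 → 4 → 2 → 1
Total steps = 131

131 steps


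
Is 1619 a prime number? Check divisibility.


Check divisors up to sqrt(1619) = 40.2368
No divisors found.
1619 is prime.

Yes, 1619 is prime


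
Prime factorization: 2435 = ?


2435 / 5 = 487
487 / 487 = 1
2435 = 5 × 487


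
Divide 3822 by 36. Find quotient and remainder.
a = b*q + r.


3822 = 36 * 106 + 6
Check: 3816 + 6 = 3822

q = 106, r = 6


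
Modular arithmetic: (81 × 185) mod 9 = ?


81 × 185 = 14985
14985 mod 9 = 0


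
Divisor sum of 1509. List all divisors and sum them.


Divisors of 1509: 1, 3, 503, 1509
Sum = 1 + 3 + 503 + 1509 = 2016

σ(1509) = 2016


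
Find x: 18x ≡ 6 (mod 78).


GCD(18, 78) = 6 divides 6
Divide: 3x ≡ 1 (mod 13)
x ≡ 9 (mod 13)


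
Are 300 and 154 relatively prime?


Euclidean algorithm:
300 = 1 * 154 + 146
154 = 1 * 146 + 8
146 = 18 * 8 + 2
8 = 4 * 2 + 0
GCD(300, 154) = 2

No, not coprime (GCD = 2)


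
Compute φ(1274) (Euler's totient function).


1274 = 2 × 7^2 × 13
Prime factors: 2, 7, 13
φ(1274) = 1274 × (1-1/2) × (1-1/7) × (1-1/13)
= 1274 × 1/2 × 6/7 × 12/13 = 504

φ(1274) = 504


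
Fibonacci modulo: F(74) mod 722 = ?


F(k) mod 722 for k=1..74:
1, 1, 2, 3, 5, 8, 13, 21, 34, 55, 89, 144, 233, 377, 610, 265, 153, 418, 571, 267, 116, 383, 499, 160, 659, 97, 34, 131, 165, 296, 461, 35, 496, 531, 305, 114, 419, 533, 230, 41, 271, 312, 583, 173, 34, 207, 241, 448, 689, 415, 382, 75, 457, 532, 267, 77, 344, 421, 43, 464, 507, 249, 34, 283, 317, 600, 195, 73, 268, 341, 609, 228, 115, 343
F(74) mod 722 = 343


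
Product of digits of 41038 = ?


4 × 1 × 0 × 3 × 8 = 0


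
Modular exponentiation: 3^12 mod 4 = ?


3^1 mod 4 = 3
3^2 mod 4 = 1
3^3 mod 4 = 3
3^4 mod 4 = 1
3^5 mod 4 = 3
3^6 mod 4 = 1
3^7 mod 4 = 3
3^8 mod 4 = 1
3^9 mod 4 = 3
3^10 mod 4 = 1
3^11 mod 4 = 3
3^12 mod 4 = 1


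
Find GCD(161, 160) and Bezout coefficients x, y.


Tabular extended Euclidean (each row: r = 161*s + 160*t):
r=161, s=1, t=0
r=160, s=0, t=1
q=1: r=1, s=1, t=-1   [161*(1) + 160*(-1) = 1]
q=160: r=0, s=-160, t=161   [161*(-160) + 160*(161) = 0]
GCD = 1; from the row with r=1: x=1, y=-1
Check: 161*(1) + 160*(-1) = 161 - 160 = 1

GCD = 1, x = 1, y = -1


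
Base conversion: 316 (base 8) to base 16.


316 (base 8) = 206 (decimal)
206 (decimal) = CE (base 16)


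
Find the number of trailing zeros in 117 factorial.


floor(117/5) = 23
floor(117/25) = 4
Total = 27

27 trailing zeros


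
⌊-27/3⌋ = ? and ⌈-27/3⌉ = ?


-27/3 = -9.0000
floor = -9
ceil = -9

floor = -9, ceil = -9


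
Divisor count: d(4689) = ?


4689 = 3^2 × 521^1
d(4689) = (2+1) × (1+1) = 6

6 divisors


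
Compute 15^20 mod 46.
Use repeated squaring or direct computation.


15^1 mod 46 = 15
15^2 mod 46 = 41
15^3 mod 46 = 17
15^4 mod 46 = 25
15^5 mod 46 = 7
15^6 mod 46 = 13
15^7 mod 46 = 11
15^8 mod 46 = 27
15^9 mod 46 = 37
15^10 mod 46 = 3
15^11 mod 46 = 45
15^12 mod 46 = 31
15^13 mod 46 = 5
15^14 mod 46 = 29
15^15 mod 46 = 21
15^16 mod 46 = 39
15^17 mod 46 = 33
15^18 mod 46 = 35
15^19 mod 46 = 19
15^20 mod 46 = 9


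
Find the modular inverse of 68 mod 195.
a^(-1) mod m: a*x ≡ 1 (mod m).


Use the extended Euclidean algorithm on (195, 68); each row r = 195*s + 68*t:
r=195, s=1, t=0
r=68, s=0, t=1
q=2: r=59, s=1, t=-2   [195*(1) + 68*(-2) = 59]
q=1: r=9, s=-1, t=3   [195*(-1) + 68*(3) = 9]
q=6: r=5, s=7, t=-20   [195*(7) + 68*(-20) = 5]
q=1: r=4, s=-8, t=23   [195*(-8) + 68*(23) = 4]
q=1: r=1, s=15, t=-43   [195*(15) + 68*(-43) = 1]
q=4: r=0, s=-68, t=195   [195*(-68) + 68*(195) = 0]
GCD = 1 with t = -43, so 68*(-43) ≡ 1 (mod 195)
Inverse = -43 mod 195 = 152
Check: 68 * 152 = 10336 ≡ 1 (mod 195)

68^(-1) ≡ 152 (mod 195)


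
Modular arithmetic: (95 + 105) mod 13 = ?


95 + 105 = 200
200 mod 13 = 5


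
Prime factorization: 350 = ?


350 / 2 = 175
175 / 5 = 35
35 / 5 = 7
7 / 7 = 1
350 = 2 × 5^2 × 7


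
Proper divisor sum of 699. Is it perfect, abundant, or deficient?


Proper divisors: 1, 3, 233
Sum = 1 + 3 + 233 = 237
237 < 699 → deficient

s(699) = 237 (deficient)


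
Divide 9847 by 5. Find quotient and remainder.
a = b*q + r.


9847 = 5 * 1969 + 2
Check: 9845 + 2 = 9847

q = 1969, r = 2


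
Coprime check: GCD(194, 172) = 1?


Euclidean algorithm:
194 = 1 * 172 + 22
172 = 7 * 22 + 18
22 = 1 * 18 + 4
18 = 4 * 4 + 2
4 = 2 * 2 + 0
GCD(194, 172) = 2

No, not coprime (GCD = 2)


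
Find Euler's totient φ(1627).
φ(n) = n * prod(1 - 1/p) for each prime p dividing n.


1627 = 1627
Prime factors: 1627
φ(1627) = 1627 × (1-1/1627)
= 1627 × 1626/1627 = 1626

φ(1627) = 1626


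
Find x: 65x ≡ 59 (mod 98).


GCD(65, 98) = 1, unique solution
a^(-1) mod 98 = 95
x = 95 * 59 mod 98 = 19

x ≡ 19 (mod 98)


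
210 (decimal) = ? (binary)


210 (base 10) = 210 (decimal)
210 (decimal) = 11010010 (base 2)


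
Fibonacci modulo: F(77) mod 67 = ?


F(k) mod 67 for k=1..77:
1, 1, 2, 3, 5, 8, 13, 21, 34, 55, 22, 10, 32, 42, 7, 49, 56, 38, 27, 65, 25, 23, 48, 4, 52, 56, 41, 30, 4, 34, 38, 5, 43, 48, 24, 5, 29, 34, 63, 30, 26, 56, 15, 4, 19, 23, 42, 65, 40, 38, 11, 49, 60, 42, 35, 10, 45, 55, 33, 21, 54, 8, 62, 3, 65, 1, 66, 0, 66, 66, 65, 64, 62, 59, 54, 46, 33
F(77) mod 67 = 33


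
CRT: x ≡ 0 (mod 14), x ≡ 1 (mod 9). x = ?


M = 14*9 = 126
M1 = M/14 = 9, M2 = M/9 = 14
M1^(-1) mod 14 = 11, M2^(-1) mod 9 = 2
x = 0*9*11 + 1*14*2 = 28
28 mod 126 = 28
Check: 28 mod 14 = 0 ✓, 28 mod 9 = 1 ✓

x ≡ 28 (mod 126)


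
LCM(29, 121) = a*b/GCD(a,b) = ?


GCD(29, 121) = 1
LCM = 29*121/1 = 3509/1 = 3509

LCM = 3509


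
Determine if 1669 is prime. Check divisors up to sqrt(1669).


Check divisors up to sqrt(1669) = 40.8534
No divisors found.
1669 is prime.

Yes, 1669 is prime


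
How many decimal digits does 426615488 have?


426615488 has 9 digits in base 10
floor(log10(426615488)) + 1 = floor(8.6300) + 1 = 9

9 digits (base 10)


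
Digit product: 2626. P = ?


2 × 6 × 2 × 6 = 144


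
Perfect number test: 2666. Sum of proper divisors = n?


Proper divisors of 2666: 1, 2, 31, 43, 62, 86, 1333
Sum = 1 + 2 + 31 + 43 + 62 + 86 + 1333 = 1558

No, 2666 is not perfect (1558 ≠ 2666)


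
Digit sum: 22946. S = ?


2 + 2 + 9 + 4 + 6 = 23


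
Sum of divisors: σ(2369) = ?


Divisors of 2369: 1, 23, 103, 2369
Sum = 1 + 23 + 103 + 2369 = 2496

σ(2369) = 2496


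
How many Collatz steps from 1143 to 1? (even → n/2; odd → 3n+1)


1143 → 3430 → 1715 → 5146 → 2573 → 7720 → 3860 → 1930 → 965 → 2896 → 1448 → 724 → 362 → 181 → 544 → 272 → 136 → 68 → 34 → 17 → 52 → 26 → 13 → 40 → 20 → 10 → 5 → 16 → 8 → 4 → 2 → 1
Total steps = 31

31 steps


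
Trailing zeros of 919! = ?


floor(919/5) = 183
floor(919/25) = 36
floor(919/125) = 7
floor(919/625) = 1
Total = 227

227 trailing zeros


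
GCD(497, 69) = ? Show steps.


497 = 7 * 69 + 14
69 = 4 * 14 + 13
14 = 1 * 13 + 1
13 = 13 * 1 + 0
GCD = 1


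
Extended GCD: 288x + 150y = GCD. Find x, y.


Tabular extended Euclidean (each row: r = 288*s + 150*t):
r=288, s=1, t=0
r=150, s=0, t=1
q=1: r=138, s=1, t=-1   [288*(1) + 150*(-1) = 138]
q=1: r=12, s=-1, t=2   [288*(-1) + 150*(2) = 12]
q=11: r=6, s=12, t=-23   [288*(12) + 150*(-23) = 6]
q=2: r=0, s=-25, t=48   [288*(-25) + 150*(48) = 0]
GCD = 6; from the row with r=6: x=12, y=-23
Check: 288*(12) + 150*(-23) = 3456 - 3450 = 6

GCD = 6, x = 12, y = -23


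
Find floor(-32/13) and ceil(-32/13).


-32/13 = -2.4615
floor = -3
ceil = -2

floor = -3, ceil = -2


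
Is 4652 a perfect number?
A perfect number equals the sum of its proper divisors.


Proper divisors of 4652: 1, 2, 4, 1163, 2326
Sum = 1 + 2 + 4 + 1163 + 2326 = 3496

No, 4652 is not perfect (3496 ≠ 4652)


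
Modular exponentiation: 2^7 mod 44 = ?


2^1 mod 44 = 2
2^2 mod 44 = 4
2^3 mod 44 = 8
2^4 mod 44 = 16
2^5 mod 44 = 32
2^6 mod 44 = 20
2^7 mod 44 = 40


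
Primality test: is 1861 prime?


Check divisors up to sqrt(1861) = 43.1393
No divisors found.
1861 is prime.

Yes, 1861 is prime


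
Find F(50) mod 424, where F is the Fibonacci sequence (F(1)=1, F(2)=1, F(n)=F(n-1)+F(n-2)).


F(k) mod 424 for k=1..50:
1, 1, 2, 3, 5, 8, 13, 21, 34, 55, 89, 144, 233, 377, 186, 139, 325, 40, 365, 405, 346, 327, 249, 152, 401, 129, 106, 235, 341, 152, 69, 221, 290, 87, 377, 40, 417, 33, 26, 59, 85, 144, 229, 373, 178, 127, 305, 8, 313, 321
F(50) mod 424 = 321


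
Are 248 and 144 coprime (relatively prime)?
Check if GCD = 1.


Euclidean algorithm:
248 = 1 * 144 + 104
144 = 1 * 104 + 40
104 = 2 * 40 + 24
40 = 1 * 24 + 16
24 = 1 * 16 + 8
16 = 2 * 8 + 0
GCD(248, 144) = 8

No, not coprime (GCD = 8)


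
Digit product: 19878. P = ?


1 × 9 × 8 × 7 × 8 = 4032


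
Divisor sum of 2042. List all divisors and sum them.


Divisors of 2042: 1, 2, 1021, 2042
Sum = 1 + 2 + 1021 + 2042 = 3066

σ(2042) = 3066


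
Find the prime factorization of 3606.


3606 / 2 = 1803
1803 / 3 = 601
601 / 601 = 1
3606 = 2 × 3 × 601


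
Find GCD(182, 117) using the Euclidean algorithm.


182 = 1 * 117 + 65
117 = 1 * 65 + 52
65 = 1 * 52 + 13
52 = 4 * 13 + 0
GCD = 13


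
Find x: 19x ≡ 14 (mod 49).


GCD(19, 49) = 1, unique solution
a^(-1) mod 49 = 31
x = 31 * 14 mod 49 = 42

x ≡ 42 (mod 49)


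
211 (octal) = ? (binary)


211 (base 8) = 137 (decimal)
137 (decimal) = 10001001 (base 2)


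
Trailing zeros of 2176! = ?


floor(2176/5) = 435
floor(2176/25) = 87
floor(2176/125) = 17
floor(2176/625) = 3
Total = 542

542 trailing zeros


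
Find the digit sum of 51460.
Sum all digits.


5 + 1 + 4 + 6 + 0 = 16


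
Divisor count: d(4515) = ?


4515 = 3^1 × 5^1 × 7^1 × 43^1
d(4515) = (1+1) × (1+1) × (1+1) × (1+1) = 16

16 divisors


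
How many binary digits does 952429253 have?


952429253 in base 2 = 111000110001001110101011000101
Number of digits = 30

30 digits (base 2)


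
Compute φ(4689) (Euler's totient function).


4689 = 3^2 × 521
Prime factors: 3, 521
φ(4689) = 4689 × (1-1/3) × (1-1/521)
= 4689 × 2/3 × 520/521 = 3120

φ(4689) = 3120


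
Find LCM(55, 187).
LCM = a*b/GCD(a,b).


GCD(55, 187) = 11
LCM = 55*187/11 = 10285/11 = 935

LCM = 935


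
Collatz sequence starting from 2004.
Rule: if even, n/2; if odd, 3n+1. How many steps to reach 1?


2004 → 1002 → 501 → 1504 → 752 → 376 → 188 → 94 → 47 → 142 → 71 → 214 → 107 → 322 → 161 → 484 → 242 → 121 → 364 → 182 → 91 → 274 → 137 → 412 → 206 → 103 → 310 → 155 → 466 → 233 → 700 → 350 → 175 → 526 → 263 → 790 → 395 → 1186 → 593 → 1780 → 890 → 445 → 1336 → 668 → 334 → 167 → 502 → 251 → 754 → 377 → 1132 → 566 → 283 → 850 → 425 → 1276 → 638 → 319 → 958 → 479 → 1438 → 719 → 2158 → 1079 → 3238 → 1619 → 4858 → 2429 → 7288 → 3644 → 1822 → 911 → 2734 → 1367 → 4102 → 2051 → 6154 → 3077 → 9232 → 4616 → 2308 → 1154 → 577 → 1732 → 866 → 433 → 1300 → 650 → 325 → 976 → 488 → 244 → 122 → 61 → 184 → 92 → 46 → 23 → 70 → 35 → 106 → 53 → 160 → 80 → 40 → 20 → 10 → 5 → 16 → 8 → 4 → 2 → 1
Total steps = 112

112 steps


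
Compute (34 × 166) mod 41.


34 × 166 = 5644
5644 mod 41 = 27


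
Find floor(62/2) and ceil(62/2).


62/2 = 31.0000
floor = 31
ceil = 31

floor = 31, ceil = 31


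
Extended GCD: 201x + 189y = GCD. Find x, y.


Tabular extended Euclidean (each row: r = 201*s + 189*t):
r=201, s=1, t=0
r=189, s=0, t=1
q=1: r=12, s=1, t=-1   [201*(1) + 189*(-1) = 12]
q=15: r=9, s=-15, t=16   [201*(-15) + 189*(16) = 9]
q=1: r=3, s=16, t=-17   [201*(16) + 189*(-17) = 3]
q=3: r=0, s=-63, t=67   [201*(-63) + 189*(67) = 0]
GCD = 3; from the row with r=3: x=16, y=-17
Check: 201*(16) + 189*(-17) = 3216 - 3213 = 3

GCD = 3, x = 16, y = -17


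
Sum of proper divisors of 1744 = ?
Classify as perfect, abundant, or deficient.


Proper divisors: 1, 2, 4, 8, 16, 109, 218, 436, 872
Sum = 1 + 2 + 4 + 8 + 16 + 109 + 218 + 436 + 872 = 1666
1666 < 1744 → deficient

s(1744) = 1666 (deficient)


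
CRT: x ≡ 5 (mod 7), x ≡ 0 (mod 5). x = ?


M = 7*5 = 35
M1 = M/7 = 5, M2 = M/5 = 7
M1^(-1) mod 7 = 3, M2^(-1) mod 5 = 3
x = 5*5*3 + 0*7*3 = 75
75 mod 35 = 5
Check: 5 mod 7 = 5 ✓, 5 mod 5 = 0 ✓

x ≡ 5 (mod 35)


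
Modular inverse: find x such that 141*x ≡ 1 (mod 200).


Use the extended Euclidean algorithm on (200, 141); each row r = 200*s + 141*t:
r=200, s=1, t=0
r=141, s=0, t=1
q=1: r=59, s=1, t=-1   [200*(1) + 141*(-1) = 59]
q=2: r=23, s=-2, t=3   [200*(-2) + 141*(3) = 23]
q=2: r=13, s=5, t=-7   [200*(5) + 141*(-7) = 13]
q=1: r=10, s=-7, t=10   [200*(-7) + 141*(10) = 10]
q=1: r=3, s=12, t=-17   [200*(12) + 141*(-17) = 3]
q=3: r=1, s=-43, t=61   [200*(-43) + 141*(61) = 1]
q=3: r=0, s=141, t=-200   [200*(141) + 141*(-200) = 0]
GCD = 1 with t = 61, so 141*(61) ≡ 1 (mod 200)
Inverse = 61 mod 200 = 61
Check: 141 * 61 = 8601 ≡ 1 (mod 200)

141^(-1) ≡ 61 (mod 200)


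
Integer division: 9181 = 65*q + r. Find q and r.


9181 = 65 * 141 + 16
Check: 9165 + 16 = 9181

q = 141, r = 16


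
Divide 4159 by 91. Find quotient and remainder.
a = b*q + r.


4159 = 91 * 45 + 64
Check: 4095 + 64 = 4159

q = 45, r = 64


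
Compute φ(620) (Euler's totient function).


620 = 2^2 × 5 × 31
Prime factors: 2, 5, 31
φ(620) = 620 × (1-1/2) × (1-1/5) × (1-1/31)
= 620 × 1/2 × 4/5 × 30/31 = 240

φ(620) = 240


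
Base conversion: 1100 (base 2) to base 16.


1100 (base 2) = 12 (decimal)
12 (decimal) = C (base 16)


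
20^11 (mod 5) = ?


20^1 mod 5 = 0
20^2 mod 5 = 0
20^3 mod 5 = 0
20^4 mod 5 = 0
20^5 mod 5 = 0
20^6 mod 5 = 0
20^7 mod 5 = 0
20^8 mod 5 = 0
20^9 mod 5 = 0
20^10 mod 5 = 0
20^11 mod 5 = 0


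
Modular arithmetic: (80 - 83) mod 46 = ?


80 - 83 = -3
-3 mod 46 = 43


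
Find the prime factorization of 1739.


1739 / 37 = 47
47 / 47 = 1
1739 = 37 × 47


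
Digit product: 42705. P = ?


4 × 2 × 7 × 0 × 5 = 0


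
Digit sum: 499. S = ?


4 + 9 + 9 = 22


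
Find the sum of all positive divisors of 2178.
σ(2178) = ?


Divisors of 2178: 1, 2, 3, 6, 9, 11, 18, 22, 33, 66, 99, 121, 198, 242, 363, 726, 1089, 2178
Sum = 1 + 2 + 3 + 6 + 9 + 11 + 18 + 22 + 33 + 66 + 99 + 121 + 198 + 242 + 363 + 726 + 1089 + 2178 = 5187

σ(2178) = 5187


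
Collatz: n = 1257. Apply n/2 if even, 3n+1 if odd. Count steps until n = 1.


1257 → 3772 → 1886 → 943 → 2830 → 1415 → 4246 → 2123 → 6370 → 3185 → 9556 → 4778 → 2389 → 7168 → 3584 → 1792 → 896 → 448 → 224 → 112 → 56 → 28 → 14 → 7 → 22 → 11 → 34 → 17 → 52 → 26 → 13 → 40 → 20 → 10 → 5 → 16 → 8 → 4 → 2 → 1
Total steps = 39

39 steps


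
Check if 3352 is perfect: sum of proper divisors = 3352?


Proper divisors of 3352: 1, 2, 4, 8, 419, 838, 1676
Sum = 1 + 2 + 4 + 8 + 419 + 838 + 1676 = 2948

No, 3352 is not perfect (2948 ≠ 3352)


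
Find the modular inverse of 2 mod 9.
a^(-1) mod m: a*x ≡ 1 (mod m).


Use the extended Euclidean algorithm on (9, 2); each row r = 9*s + 2*t:
r=9, s=1, t=0
r=2, s=0, t=1
q=4: r=1, s=1, t=-4   [9*(1) + 2*(-4) = 1]
q=2: r=0, s=-2, t=9   [9*(-2) + 2*(9) = 0]
GCD = 1 with t = -4, so 2*(-4) ≡ 1 (mod 9)
Inverse = -4 mod 9 = 5
Check: 2 * 5 = 10 ≡ 1 (mod 9)

2^(-1) ≡ 5 (mod 9)


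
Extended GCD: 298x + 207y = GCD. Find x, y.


Tabular extended Euclidean (each row: r = 298*s + 207*t):
r=298, s=1, t=0
r=207, s=0, t=1
q=1: r=91, s=1, t=-1   [298*(1) + 207*(-1) = 91]
q=2: r=25, s=-2, t=3   [298*(-2) + 207*(3) = 25]
q=3: r=16, s=7, t=-10   [298*(7) + 207*(-10) = 16]
q=1: r=9, s=-9, t=13   [298*(-9) + 207*(13) = 9]
q=1: r=7, s=16, t=-23   [298*(16) + 207*(-23) = 7]
q=1: r=2, s=-25, t=36   [298*(-25) + 207*(36) = 2]
q=3: r=1, s=91, t=-131   [298*(91) + 207*(-131) = 1]
q=2: r=0, s=-207, t=298   [298*(-207) + 207*(298) = 0]
GCD = 1; from the row with r=1: x=91, y=-131
Check: 298*(91) + 207*(-131) = 27118 - 27117 = 1

GCD = 1, x = 91, y = -131


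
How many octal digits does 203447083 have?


203447083 in base 8 = 1410055453
Number of digits = 10

10 digits (base 8)


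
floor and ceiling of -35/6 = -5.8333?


-35/6 = -5.8333
floor = -6
ceil = -5

floor = -6, ceil = -5


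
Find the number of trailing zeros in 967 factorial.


floor(967/5) = 193
floor(967/25) = 38
floor(967/125) = 7
floor(967/625) = 1
Total = 239

239 trailing zeros


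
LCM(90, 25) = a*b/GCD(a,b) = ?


GCD(90, 25) = 5
LCM = 90*25/5 = 2250/5 = 450

LCM = 450


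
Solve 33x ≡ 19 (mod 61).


GCD(33, 61) = 1, unique solution
a^(-1) mod 61 = 37
x = 37 * 19 mod 61 = 32

x ≡ 32 (mod 61)


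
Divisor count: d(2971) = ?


2971 = 2971^1
d(2971) = (1+1) = 2

2 divisors


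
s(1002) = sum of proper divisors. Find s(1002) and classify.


Proper divisors: 1, 2, 3, 6, 167, 334, 501
Sum = 1 + 2 + 3 + 6 + 167 + 334 + 501 = 1014
1014 > 1002 → abundant

s(1002) = 1014 (abundant)


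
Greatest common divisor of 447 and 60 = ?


447 = 7 * 60 + 27
60 = 2 * 27 + 6
27 = 4 * 6 + 3
6 = 2 * 3 + 0
GCD = 3


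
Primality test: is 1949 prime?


Check divisors up to sqrt(1949) = 44.1475
No divisors found.
1949 is prime.

Yes, 1949 is prime


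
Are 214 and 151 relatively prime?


Euclidean algorithm:
214 = 1 * 151 + 63
151 = 2 * 63 + 25
63 = 2 * 25 + 13
25 = 1 * 13 + 12
13 = 1 * 12 + 1
12 = 12 * 1 + 0
GCD(214, 151) = 1

Yes, coprime (GCD = 1)


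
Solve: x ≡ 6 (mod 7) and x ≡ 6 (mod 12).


M = 7*12 = 84
M1 = M/7 = 12, M2 = M/12 = 7
M1^(-1) mod 7 = 3, M2^(-1) mod 12 = 7
x = 6*12*3 + 6*7*7 = 510
510 mod 84 = 6
Check: 6 mod 7 = 6 ✓, 6 mod 12 = 6 ✓

x ≡ 6 (mod 84)


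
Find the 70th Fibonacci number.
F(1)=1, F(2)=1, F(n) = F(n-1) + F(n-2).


Sequence: 1, 1, 2, 3, 5, 8, 13, 21, 34, 55, 89, 144, 233, 377, 610, 987, 1597, 2584, 4181, 6765, 10946, 17711, 28657, 46368, 75025, 121393, 196418, 317811, 514229, 832040, 1346269, 2178309, 3524578, 5702887, 9227465, 14930352, 24157817, 39088169, 63245986, 102334155, 165580141, 267914296, 433494437, 701408733, 1134903170, 1836311903, 2971215073, 4807526976, 7778742049, 12586269025, 20365011074, 32951280099, 53316291173, 86267571272, 139583862445, 225851433717, 365435296162, 591286729879, 956722026041, 1548008755920, 2504730781961, 4052739537881, 6557470319842, 10610209857723, 17167680177565, 27777890035288, 44945570212853, 72723460248141, 117669030460994, 190392490709135
F(70) = 190392490709135


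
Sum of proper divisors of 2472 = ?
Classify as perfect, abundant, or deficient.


Proper divisors: 1, 2, 3, 4, 6, 8, 12, 24, 103, 206, 309, 412, 618, 824, 1236
Sum = 1 + 2 + 3 + 4 + 6 + 8 + 12 + 24 + 103 + 206 + 309 + 412 + 618 + 824 + 1236 = 3768
3768 > 2472 → abundant

s(2472) = 3768 (abundant)


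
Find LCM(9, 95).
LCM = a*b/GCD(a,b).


GCD(9, 95) = 1
LCM = 9*95/1 = 855/1 = 855

LCM = 855


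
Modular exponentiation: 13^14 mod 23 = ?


13^1 mod 23 = 13
13^2 mod 23 = 8
13^3 mod 23 = 12
13^4 mod 23 = 18
13^5 mod 23 = 4
13^6 mod 23 = 6
13^7 mod 23 = 9
13^8 mod 23 = 2
13^9 mod 23 = 3
13^10 mod 23 = 16
13^11 mod 23 = 1
13^12 mod 23 = 13
13^13 mod 23 = 8
13^14 mod 23 = 12


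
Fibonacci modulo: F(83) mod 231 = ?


F(k) mod 231 for k=1..83:
1, 1, 2, 3, 5, 8, 13, 21, 34, 55, 89, 144, 2, 146, 148, 63, 211, 43, 23, 66, 89, 155, 13, 168, 181, 118, 68, 186, 23, 209, 1, 210, 211, 190, 170, 129, 68, 197, 34, 0, 34, 34, 68, 102, 170, 41, 211, 21, 1, 22, 23, 45, 68, 113, 181, 63, 13, 76, 89, 165, 23, 188, 211, 168, 148, 85, 2, 87, 89, 176, 34, 210, 13, 223, 5, 228, 2, 230, 1, 0, 1, 1, 2
F(83) mod 231 = 2


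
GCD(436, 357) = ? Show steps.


436 = 1 * 357 + 79
357 = 4 * 79 + 41
79 = 1 * 41 + 38
41 = 1 * 38 + 3
38 = 12 * 3 + 2
3 = 1 * 2 + 1
2 = 2 * 1 + 0
GCD = 1


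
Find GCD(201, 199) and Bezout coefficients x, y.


Tabular extended Euclidean (each row: r = 201*s + 199*t):
r=201, s=1, t=0
r=199, s=0, t=1
q=1: r=2, s=1, t=-1   [201*(1) + 199*(-1) = 2]
q=99: r=1, s=-99, t=100   [201*(-99) + 199*(100) = 1]
q=2: r=0, s=199, t=-201   [201*(199) + 199*(-201) = 0]
GCD = 1; from the row with r=1: x=-99, y=100
Check: 201*(-99) + 199*(100) = -19899 + 19900 = 1

GCD = 1, x = -99, y = 100


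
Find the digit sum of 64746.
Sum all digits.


6 + 4 + 7 + 4 + 6 = 27


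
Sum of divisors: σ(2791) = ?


Divisors of 2791: 1, 2791
Sum = 1 + 2791 = 2792

σ(2791) = 2792


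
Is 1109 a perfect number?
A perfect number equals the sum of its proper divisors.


Proper divisors of 1109: 1
Sum = 1 = 1

No, 1109 is not perfect (1 ≠ 1109)


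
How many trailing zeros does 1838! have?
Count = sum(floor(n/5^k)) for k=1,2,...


floor(1838/5) = 367
floor(1838/25) = 73
floor(1838/125) = 14
floor(1838/625) = 2
Total = 456

456 trailing zeros


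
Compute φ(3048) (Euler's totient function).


3048 = 2^3 × 3 × 127
Prime factors: 2, 3, 127
φ(3048) = 3048 × (1-1/2) × (1-1/3) × (1-1/127)
= 3048 × 1/2 × 2/3 × 126/127 = 1008

φ(3048) = 1008


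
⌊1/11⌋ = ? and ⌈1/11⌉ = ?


1/11 = 0.0909
floor = 0
ceil = 1

floor = 0, ceil = 1


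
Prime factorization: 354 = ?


354 / 2 = 177
177 / 3 = 59
59 / 59 = 1
354 = 2 × 3 × 59


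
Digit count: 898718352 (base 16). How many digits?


898718352 in base 16 = 35915A90
Number of digits = 8

8 digits (base 16)


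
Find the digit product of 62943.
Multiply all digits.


6 × 2 × 9 × 4 × 3 = 1296


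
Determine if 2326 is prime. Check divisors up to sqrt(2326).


2326 / 2 = 1163 (exact division)
2326 is NOT prime.

No, 2326 is not prime


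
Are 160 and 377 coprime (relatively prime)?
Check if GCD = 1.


Euclidean algorithm:
377 = 2 * 160 + 57
160 = 2 * 57 + 46
57 = 1 * 46 + 11
46 = 4 * 11 + 2
11 = 5 * 2 + 1
2 = 2 * 1 + 0
GCD(160, 377) = 1

Yes, coprime (GCD = 1)


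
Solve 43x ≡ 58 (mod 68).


GCD(43, 68) = 1, unique solution
a^(-1) mod 68 = 19
x = 19 * 58 mod 68 = 14

x ≡ 14 (mod 68)


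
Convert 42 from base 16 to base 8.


42 (base 16) = 66 (decimal)
66 (decimal) = 102 (base 8)


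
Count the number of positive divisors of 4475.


4475 = 5^2 × 179^1
d(4475) = (2+1) × (1+1) = 6

6 divisors


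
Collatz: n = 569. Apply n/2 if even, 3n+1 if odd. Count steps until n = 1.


569 → 1708 → 854 → 427 → 1282 → 641 → 1924 → 962 → 481 → 1444 → 722 → 361 → 1084 → 542 → 271 → 814 → 407 → 1222 → 611 → 1834 → 917 → 2752 → 1376 → 688 → 344 → 172 → 86 → 43 → 130 → 65 → 196 → 98 → 49 → 148 → 74 → 37 → 112 → 56 → 28 → 14 → 7 → 22 → 11 → 34 → 17 → 52 → 26 → 13 → 40 → 20 → 10 → 5 → 16 → 8 → 4 → 2 → 1
Total steps = 56

56 steps


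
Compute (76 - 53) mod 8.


76 - 53 = 23
23 mod 8 = 7


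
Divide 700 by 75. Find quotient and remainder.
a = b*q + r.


700 = 75 * 9 + 25
Check: 675 + 25 = 700

q = 9, r = 25


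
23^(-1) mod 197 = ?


Use the extended Euclidean algorithm on (197, 23); each row r = 197*s + 23*t:
r=197, s=1, t=0
r=23, s=0, t=1
q=8: r=13, s=1, t=-8   [197*(1) + 23*(-8) = 13]
q=1: r=10, s=-1, t=9   [197*(-1) + 23*(9) = 10]
q=1: r=3, s=2, t=-17   [197*(2) + 23*(-17) = 3]
q=3: r=1, s=-7, t=60   [197*(-7) + 23*(60) = 1]
q=3: r=0, s=23, t=-197   [197*(23) + 23*(-197) = 0]
GCD = 1 with t = 60, so 23*(60) ≡ 1 (mod 197)
Inverse = 60 mod 197 = 60
Check: 23 * 60 = 1380 ≡ 1 (mod 197)

23^(-1) ≡ 60 (mod 197)


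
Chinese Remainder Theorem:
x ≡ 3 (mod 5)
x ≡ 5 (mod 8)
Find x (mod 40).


M = 5*8 = 40
M1 = M/5 = 8, M2 = M/8 = 5
M1^(-1) mod 5 = 2, M2^(-1) mod 8 = 5
x = 3*8*2 + 5*5*5 = 173
173 mod 40 = 13
Check: 13 mod 5 = 3 ✓, 13 mod 8 = 5 ✓

x ≡ 13 (mod 40)


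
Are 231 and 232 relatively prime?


Euclidean algorithm:
232 = 1 * 231 + 1
231 = 231 * 1 + 0
GCD(231, 232) = 1

Yes, coprime (GCD = 1)


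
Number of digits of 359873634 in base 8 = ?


359873634 in base 8 = 2534636142
Number of digits = 10

10 digits (base 8)


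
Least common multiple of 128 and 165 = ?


GCD(128, 165) = 1
LCM = 128*165/1 = 21120/1 = 21120

LCM = 21120


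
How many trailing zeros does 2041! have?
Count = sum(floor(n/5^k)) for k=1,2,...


floor(2041/5) = 408
floor(2041/25) = 81
floor(2041/125) = 16
floor(2041/625) = 3
Total = 508

508 trailing zeros


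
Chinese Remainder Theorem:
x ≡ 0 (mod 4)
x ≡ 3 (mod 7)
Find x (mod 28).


M = 4*7 = 28
M1 = M/4 = 7, M2 = M/7 = 4
M1^(-1) mod 4 = 3, M2^(-1) mod 7 = 2
x = 0*7*3 + 3*4*2 = 24
24 mod 28 = 24
Check: 24 mod 4 = 0 ✓, 24 mod 7 = 3 ✓

x ≡ 24 (mod 28)


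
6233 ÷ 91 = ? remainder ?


6233 = 91 * 68 + 45
Check: 6188 + 45 = 6233

q = 68, r = 45


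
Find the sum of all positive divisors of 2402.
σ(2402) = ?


Divisors of 2402: 1, 2, 1201, 2402
Sum = 1 + 2 + 1201 + 2402 = 3606

σ(2402) = 3606


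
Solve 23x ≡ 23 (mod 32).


GCD(23, 32) = 1, unique solution
a^(-1) mod 32 = 7
x = 7 * 23 mod 32 = 1

x ≡ 1 (mod 32)


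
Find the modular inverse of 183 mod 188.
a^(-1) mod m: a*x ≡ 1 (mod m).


Use the extended Euclidean algorithm on (188, 183); each row r = 188*s + 183*t:
r=188, s=1, t=0
r=183, s=0, t=1
q=1: r=5, s=1, t=-1   [188*(1) + 183*(-1) = 5]
q=36: r=3, s=-36, t=37   [188*(-36) + 183*(37) = 3]
q=1: r=2, s=37, t=-38   [188*(37) + 183*(-38) = 2]
q=1: r=1, s=-73, t=75   [188*(-73) + 183*(75) = 1]
q=2: r=0, s=183, t=-188   [188*(183) + 183*(-188) = 0]
GCD = 1 with t = 75, so 183*(75) ≡ 1 (mod 188)
Inverse = 75 mod 188 = 75
Check: 183 * 75 = 13725 ≡ 1 (mod 188)

183^(-1) ≡ 75 (mod 188)


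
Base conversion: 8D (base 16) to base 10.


8D (base 16) = 141 (decimal)
141 (decimal) = 141 (base 10)


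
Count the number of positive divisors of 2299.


2299 = 11^2 × 19^1
d(2299) = (2+1) × (1+1) = 6

6 divisors


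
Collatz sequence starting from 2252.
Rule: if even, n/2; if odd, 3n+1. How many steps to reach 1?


2252 → 1126 → 563 → 1690 → 845 → 2536 → 1268 → 634 → 317 → 952 → 476 → 238 → 119 → 358 → 179 → 538 → 269 → 808 → 404 → 202 → 101 → 304 → 152 → 76 → 38 → 19 → 58 → 29 → 88 → 44 → 22 → 11 → 34 → 17 → 52 → 26 → 13 → 40 → 20 → 10 → 5 → 16 → 8 → 4 → 2 → 1
Total steps = 45

45 steps


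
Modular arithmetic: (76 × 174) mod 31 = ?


76 × 174 = 13224
13224 mod 31 = 18


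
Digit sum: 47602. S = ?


4 + 7 + 6 + 0 + 2 = 19


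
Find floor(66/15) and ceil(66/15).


66/15 = 4.4000
floor = 4
ceil = 5

floor = 4, ceil = 5


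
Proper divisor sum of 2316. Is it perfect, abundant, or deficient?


Proper divisors: 1, 2, 3, 4, 6, 12, 193, 386, 579, 772, 1158
Sum = 1 + 2 + 3 + 4 + 6 + 12 + 193 + 386 + 579 + 772 + 1158 = 3116
3116 > 2316 → abundant

s(2316) = 3116 (abundant)
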